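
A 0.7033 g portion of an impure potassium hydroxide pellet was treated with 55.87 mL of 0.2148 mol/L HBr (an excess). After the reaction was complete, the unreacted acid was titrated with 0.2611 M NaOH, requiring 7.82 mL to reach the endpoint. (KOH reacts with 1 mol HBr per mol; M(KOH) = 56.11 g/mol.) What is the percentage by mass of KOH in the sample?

Total n(HBr) added = 0.2148 x 0.05587 = 0.01200 mol.
n(NaOH) used = 0.2611 x 0.007820 = 0.002042 mol, which equals the excess n(HBr).
So n(HBr) consumed by the sample = 0.01200 - 0.002042 = 0.009959 mol.
n(KOH) = 0.009959 / 1 = 0.009959 mol.
mass KOH = 0.009959 x 56.11 = 0.5588 g, so %KOH = 0.5588/0.7033 x 100 = 79.5%.

79.5%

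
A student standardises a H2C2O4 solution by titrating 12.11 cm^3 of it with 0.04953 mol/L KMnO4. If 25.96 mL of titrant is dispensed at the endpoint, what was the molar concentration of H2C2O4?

0.265 M

n(KMnO4) = 0.04953 x 0.02596 = 0.001286 mol.
From the balanced equation, 2 mol KMnO4 reacts with 5 mol H2C2O4, so n(H2C2O4) = 0.001286 x 5/2 = 0.003214 mol.
[H2C2O4] = 0.003214 / 0.01211 L = 0.265 M.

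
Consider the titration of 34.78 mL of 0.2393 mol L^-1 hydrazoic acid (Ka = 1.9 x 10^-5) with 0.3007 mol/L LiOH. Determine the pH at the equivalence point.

8.92

n(HN3) = 0.2393 x 0.03478 = 0.008323 mol; V(LiOH) at equivalence = 0.008323/0.3007 = 0.02768 L.
At equivalence all the acid is converted to N3-; total volume = 0.03478 + 0.02768 = 0.06246 L, so [N3-] = 0.008323/0.06246 = 0.1333 M.
Kb = Kw/Ka = 1.0e-14 / 1.9 x 10^-5 = 5.26e-10.
[OH^-] = sqrt(Kb x [N3-]) = sqrt(5.26e-10 x 0.1333) = 8.37e-6 M.
pOH = 5.08, so pH = 14.00 - 5.08 = 8.92.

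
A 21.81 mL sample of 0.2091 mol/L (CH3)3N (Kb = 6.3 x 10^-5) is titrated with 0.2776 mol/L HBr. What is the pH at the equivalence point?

n((CH3)3N) = 0.2091 x 0.02181 = 0.004560 mol; V(HBr) at equivalence = 0.004560/0.2776 = 0.01643 L.
At equivalence the base is fully converted to (CH3)3NH+; total volume = 0.03824 L, so [(CH3)3NH+] = 0.004560/0.03824 = 0.1193 M.
Ka((CH3)3NH+) = Kw/Kb = 1.0e-14 / 6.3 x 10^-5 = 1.59e-10.
[H^+] = sqrt(Ka x [(CH3)3NH+]) = sqrt(1.59e-10 x 0.1193) = 4.35e-6 M.
pH = -log(4.35e-6) = 5.36.

5.36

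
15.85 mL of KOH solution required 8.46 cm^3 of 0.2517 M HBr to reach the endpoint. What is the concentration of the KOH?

n(HBr) delivered = 0.2517 x 0.008460 = 0.002129 mol.
For a 1:1 reaction, n(KOH) = 0.002129 mol.
[KOH] = 0.002129 mol / 0.01585 L = 0.134 M.

0.134 M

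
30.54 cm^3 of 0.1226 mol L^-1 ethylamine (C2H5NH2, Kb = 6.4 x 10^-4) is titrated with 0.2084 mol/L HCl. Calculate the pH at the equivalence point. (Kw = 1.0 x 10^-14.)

n(C2H5NH2) = 0.1226 x 0.03054 = 0.003744 mol; V(HCl) at equivalence = 0.003744/0.2084 = 0.01797 L.
At equivalence the base is fully converted to C2H5NH3+; total volume = 0.04851 L, so [C2H5NH3+] = 0.003744/0.04851 = 0.07719 M.
Ka(C2H5NH3+) = Kw/Kb = 1.0e-14 / 6.4 x 10^-4 = 1.56e-11.
[H^+] = sqrt(Ka x [C2H5NH3+]) = sqrt(1.56e-11 x 0.07719) = 1.10e-6 M.
pH = -log(1.10e-6) = 5.96.

5.96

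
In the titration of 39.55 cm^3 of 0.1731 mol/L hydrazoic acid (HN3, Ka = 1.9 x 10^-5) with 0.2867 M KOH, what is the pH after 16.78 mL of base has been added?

Initial n(HN3) = 0.1731 x 0.03955 = 0.006846 mol.
n(KOH) added = 0.2867 x 0.01678 = 0.004811 mol, converting that many moles of HN3 to N3-.
Remaining n(HN3) = 0.002035 mol; n(N3-) = 0.004811 mol.
By Henderson-Hasselbalch, pH = pKa + log([A^-]/[HA]) = 4.72 + log(0.004811/0.002035) = 4.72 + (+0.37) = 5.09.

5.09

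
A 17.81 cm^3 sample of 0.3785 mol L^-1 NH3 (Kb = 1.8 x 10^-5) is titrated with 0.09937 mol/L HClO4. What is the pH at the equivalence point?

5.18

n(NH3) = 0.3785 x 0.01781 = 0.006741 mol; V(HClO4) at equivalence = 0.006741/0.09937 = 0.06784 L.
At equivalence the base is fully converted to NH4+; total volume = 0.08565 L, so [NH4+] = 0.006741/0.08565 = 0.07871 M.
Ka(NH4+) = Kw/Kb = 1.0e-14 / 1.8 x 10^-5 = 5.56e-10.
[H^+] = sqrt(Ka x [NH4+]) = sqrt(5.56e-10 x 0.07871) = 6.61e-6 M.
pH = -log(6.61e-6) = 5.18.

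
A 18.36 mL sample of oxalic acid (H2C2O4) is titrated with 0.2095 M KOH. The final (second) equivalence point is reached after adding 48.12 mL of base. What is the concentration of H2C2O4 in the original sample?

0.275 M

n(KOH) = 0.2095 x 0.04812 = 0.01008 mol.
At the final (second) equivalence point, 2 mol OH^- react per mol H2C2O4, so n(H2C2O4) = 0.01008 / 2 = 0.005041 mol.
[H2C2O4] = 0.005041 / 0.01836 L = 0.275 M.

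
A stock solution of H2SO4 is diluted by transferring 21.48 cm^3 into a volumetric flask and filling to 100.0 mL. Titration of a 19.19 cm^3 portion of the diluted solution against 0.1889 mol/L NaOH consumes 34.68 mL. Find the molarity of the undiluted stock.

0.795 M

n(NaOH) = 0.1889 x 0.03468 = 0.006551 mol.
n(H2SO4) in the aliquot = 0.006551 x 1/2 = 0.003276 mol.
[diluted H2SO4] = 0.003276 / 0.01919 = 0.1707 M.
Dilution factor = 100.0/21.48 = 4.655, so [stock] = 0.1707 x 4.655 = 0.795 M.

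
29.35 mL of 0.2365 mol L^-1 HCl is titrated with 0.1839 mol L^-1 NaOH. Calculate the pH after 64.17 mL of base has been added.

12.72

n(acid) = 0.2365 x 0.02935 = 0.006941 mol; n(NaOH) added = 0.1839 x 0.06417 = 0.01180 mol.
Base is in excess by 0.01180 - 0.006941 = 0.004860 mol in a total volume of 0.09352 L.
[OH^-] = 0.004860/0.09352 = 0.05196 M, so pOH = 1.28 and pH = 14.00 - 1.28 = 12.72.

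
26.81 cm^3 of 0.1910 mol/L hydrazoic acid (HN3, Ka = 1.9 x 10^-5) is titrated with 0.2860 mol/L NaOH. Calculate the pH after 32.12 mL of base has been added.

12.84

n(acid) = 0.1910 x 0.02681 = 0.005121 mol; n(NaOH) added = 0.2860 x 0.03212 = 0.009186 mol.
Base is in excess by 0.009186 - 0.005121 = 0.004066 mol in a total volume of 0.05893 L.
[OH^-] = 0.004066/0.05893 = 0.06899 M, so pOH = 1.16 and pH = 14.00 - 1.16 = 12.84.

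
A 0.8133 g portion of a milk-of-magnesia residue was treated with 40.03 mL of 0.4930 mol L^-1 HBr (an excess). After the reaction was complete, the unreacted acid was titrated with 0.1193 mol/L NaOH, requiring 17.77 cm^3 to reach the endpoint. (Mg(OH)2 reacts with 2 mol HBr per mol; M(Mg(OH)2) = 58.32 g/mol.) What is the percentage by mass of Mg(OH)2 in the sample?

Total n(HBr) added = 0.4930 x 0.04003 = 0.01973 mol.
n(NaOH) used = 0.1193 x 0.01777 = 0.002120 mol, which equals the excess n(HBr).
So n(HBr) consumed by the sample = 0.01973 - 0.002120 = 0.01761 mol.
n(Mg(OH)2) = 0.01761 / 2 = 0.008807 mol.
mass Mg(OH)2 = 0.008807 x 58.32 = 0.5136 g, so %Mg(OH)2 = 0.5136/0.8133 x 100 = 63.2%.

63.2%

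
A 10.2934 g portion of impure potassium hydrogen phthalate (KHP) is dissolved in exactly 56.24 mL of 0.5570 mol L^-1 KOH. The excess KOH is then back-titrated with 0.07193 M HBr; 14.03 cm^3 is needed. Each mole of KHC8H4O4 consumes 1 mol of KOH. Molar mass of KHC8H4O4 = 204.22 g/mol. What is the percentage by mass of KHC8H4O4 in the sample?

Total n(KOH) added = 0.5570 x 0.05624 = 0.03133 mol.
n(HBr) used = 0.07193 x 0.01403 = 0.001009 mol, which equals the excess n(KOH).
So n(KOH) consumed by the sample = 0.03133 - 0.001009 = 0.03032 mol.
n(KHC8H4O4) = 0.03032 / 1 = 0.03032 mol.
mass KHC8H4O4 = 0.03032 x 204.22 = 6.191 g, so %KHC8H4O4 = 6.191/10.2934 x 100 = 60.1%.

60.1%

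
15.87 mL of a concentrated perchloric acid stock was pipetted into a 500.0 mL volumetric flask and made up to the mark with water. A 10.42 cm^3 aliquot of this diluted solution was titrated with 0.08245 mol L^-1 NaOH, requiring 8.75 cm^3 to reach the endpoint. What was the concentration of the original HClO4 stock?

2.18 M

n(NaOH) = 0.08245 x 0.008750 = 0.0007214 mol.
n(HClO4) in the aliquot = 0.0007214 mol.
[diluted HClO4] = 0.0007214 / 0.01042 = 0.06924 M.
Dilution factor = 500.0/15.87 = 31.51, so [stock] = 0.06924 x 31.51 = 2.18 M.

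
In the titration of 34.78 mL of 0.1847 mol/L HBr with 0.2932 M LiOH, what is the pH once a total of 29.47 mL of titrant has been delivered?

12.54

n(acid) = 0.1847 x 0.03478 = 0.006424 mol; n(LiOH) added = 0.2932 x 0.02947 = 0.008641 mol.
Base is in excess by 0.008641 - 0.006424 = 0.002217 mol in a total volume of 0.06425 L.
[OH^-] = 0.002217/0.06425 = 0.03450 M, so pOH = 1.46 and pH = 14.00 - 1.46 = 12.54.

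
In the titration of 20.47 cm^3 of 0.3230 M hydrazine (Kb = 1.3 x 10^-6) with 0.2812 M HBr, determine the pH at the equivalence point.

n(N2H4) = 0.3230 x 0.02047 = 0.006612 mol; V(HBr) at equivalence = 0.006612/0.2812 = 0.02351 L.
At equivalence the base is fully converted to N2H5+; total volume = 0.04398 L, so [N2H5+] = 0.006612/0.04398 = 0.1503 M.
Ka(N2H5+) = Kw/Kb = 1.0e-14 / 1.3 x 10^-6 = 7.69e-9.
[H^+] = sqrt(Ka x [N2H5+]) = sqrt(7.69e-9 x 0.1503) = 3.40e-5 M.
pH = -log(3.40e-5) = 4.47.

4.47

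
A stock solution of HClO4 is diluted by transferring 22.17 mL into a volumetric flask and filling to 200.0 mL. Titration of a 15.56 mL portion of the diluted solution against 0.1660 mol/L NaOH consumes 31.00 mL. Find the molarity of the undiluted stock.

n(NaOH) = 0.1660 x 0.03100 = 0.005146 mol.
n(HClO4) in the aliquot = 0.005146 mol.
[diluted HClO4] = 0.005146 / 0.01556 = 0.3307 M.
Dilution factor = 200.0/22.17 = 9.021, so [stock] = 0.3307 x 9.021 = 2.98 M.

2.98 M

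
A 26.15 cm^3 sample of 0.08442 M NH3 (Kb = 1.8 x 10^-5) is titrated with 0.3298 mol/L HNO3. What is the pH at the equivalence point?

5.21

n(NH3) = 0.08442 x 0.02615 = 0.002208 mol; V(HNO3) at equivalence = 0.002208/0.3298 = 0.006694 L.
At equivalence the base is fully converted to NH4+; total volume = 0.03284 L, so [NH4+] = 0.002208/0.03284 = 0.06721 M.
Ka(NH4+) = Kw/Kb = 1.0e-14 / 1.8 x 10^-5 = 5.56e-10.
[H^+] = sqrt(Ka x [NH4+]) = sqrt(5.56e-10 x 0.06721) = 6.11e-6 M.
pH = -log(6.11e-6) = 5.21.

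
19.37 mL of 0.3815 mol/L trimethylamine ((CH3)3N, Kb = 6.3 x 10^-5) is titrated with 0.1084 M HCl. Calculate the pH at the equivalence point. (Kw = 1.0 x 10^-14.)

n((CH3)3N) = 0.3815 x 0.01937 = 0.007390 mol; V(HCl) at equivalence = 0.007390/0.1084 = 0.06817 L.
At equivalence the base is fully converted to (CH3)3NH+; total volume = 0.08754 L, so [(CH3)3NH+] = 0.007390/0.08754 = 0.08441 M.
Ka((CH3)3NH+) = Kw/Kb = 1.0e-14 / 6.3 x 10^-5 = 1.59e-10.
[H^+] = sqrt(Ka x [(CH3)3NH+]) = sqrt(1.59e-10 x 0.08441) = 3.66e-6 M.
pH = -log(3.66e-6) = 5.44.

5.44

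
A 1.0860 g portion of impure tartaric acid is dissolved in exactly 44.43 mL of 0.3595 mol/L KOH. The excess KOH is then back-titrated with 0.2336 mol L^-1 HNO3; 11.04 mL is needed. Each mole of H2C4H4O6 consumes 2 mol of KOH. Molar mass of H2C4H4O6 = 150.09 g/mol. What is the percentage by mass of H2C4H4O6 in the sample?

92.6%

Total n(KOH) added = 0.3595 x 0.04443 = 0.01597 mol.
n(HNO3) used = 0.2336 x 0.01104 = 0.002579 mol, which equals the excess n(KOH).
So n(KOH) consumed by the sample = 0.01597 - 0.002579 = 0.01339 mol.
n(H2C4H4O6) = 0.01339 / 2 = 0.006697 mol.
mass H2C4H4O6 = 0.006697 x 150.09 = 1.005 g, so %H2C4H4O6 = 1.005/1.0860 x 100 = 92.6%.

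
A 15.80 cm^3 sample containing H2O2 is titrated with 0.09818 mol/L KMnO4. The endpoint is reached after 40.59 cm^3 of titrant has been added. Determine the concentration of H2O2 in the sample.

0.631 M

n(KMnO4) = 0.09818 x 0.04059 = 0.003985 mol.
From the balanced equation, 2 mol KMnO4 reacts with 5 mol H2O2, so n(H2O2) = 0.003985 x 5/2 = 0.009963 mol.
[H2O2] = 0.009963 / 0.01580 L = 0.631 M.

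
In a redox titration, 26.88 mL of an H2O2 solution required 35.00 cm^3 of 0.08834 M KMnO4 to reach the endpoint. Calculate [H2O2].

0.288 M

n(KMnO4) = 0.08834 x 0.03500 = 0.003092 mol.
From the balanced equation, 2 mol KMnO4 reacts with 5 mol H2O2, so n(H2O2) = 0.003092 x 5/2 = 0.007730 mol.
[H2O2] = 0.007730 / 0.02688 L = 0.288 M.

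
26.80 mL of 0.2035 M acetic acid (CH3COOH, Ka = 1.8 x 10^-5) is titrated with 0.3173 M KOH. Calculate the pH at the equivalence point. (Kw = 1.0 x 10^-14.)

n(CH3COOH) = 0.2035 x 0.02680 = 0.005454 mol; V(KOH) at equivalence = 0.005454/0.3173 = 0.01719 L.
At equivalence all the acid is converted to CH3COO-; total volume = 0.02680 + 0.01719 = 0.04399 L, so [CH3COO-] = 0.005454/0.04399 = 0.1240 M.
Kb = Kw/Ka = 1.0e-14 / 1.8 x 10^-5 = 5.56e-10.
[OH^-] = sqrt(Kb x [CH3COO-]) = sqrt(5.56e-10 x 0.1240) = 8.30e-6 M.
pOH = 5.08, so pH = 14.00 - 5.08 = 8.92.

8.92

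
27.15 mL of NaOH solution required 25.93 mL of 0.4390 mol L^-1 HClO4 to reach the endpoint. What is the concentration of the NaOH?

n(HClO4) delivered = 0.4390 x 0.02593 = 0.01138 mol.
For a 1:1 reaction, n(NaOH) = 0.01138 mol.
[NaOH] = 0.01138 mol / 0.02715 L = 0.419 M.

0.419 M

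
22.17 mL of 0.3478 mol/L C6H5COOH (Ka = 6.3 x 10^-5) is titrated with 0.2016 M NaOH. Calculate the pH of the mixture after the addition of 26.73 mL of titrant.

Initial n(C6H5COOH) = 0.3478 x 0.02217 = 0.007711 mol.
n(NaOH) added = 0.2016 x 0.02673 = 0.005389 mol, converting that many moles of C6H5COOH to C6H5COO-.
Remaining n(C6H5COOH) = 0.002322 mol; n(C6H5COO-) = 0.005389 mol.
By Henderson-Hasselbalch, pH = pKa + log([A^-]/[HA]) = 4.20 + log(0.005389/0.002322) = 4.20 + (+0.37) = 4.57.

4.57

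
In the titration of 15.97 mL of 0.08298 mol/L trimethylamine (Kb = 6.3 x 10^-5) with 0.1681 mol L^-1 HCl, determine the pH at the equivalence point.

5.53

n((CH3)3N) = 0.08298 x 0.01597 = 0.001325 mol; V(HCl) at equivalence = 0.001325/0.1681 = 0.007883 L.
At equivalence the base is fully converted to (CH3)3NH+; total volume = 0.02385 L, so [(CH3)3NH+] = 0.001325/0.02385 = 0.05556 M.
Ka((CH3)3NH+) = Kw/Kb = 1.0e-14 / 6.3 x 10^-5 = 1.59e-10.
[H^+] = sqrt(Ka x [(CH3)3NH+]) = sqrt(1.59e-10 x 0.05556) = 2.97e-6 M.
pH = -log(2.97e-6) = 5.53.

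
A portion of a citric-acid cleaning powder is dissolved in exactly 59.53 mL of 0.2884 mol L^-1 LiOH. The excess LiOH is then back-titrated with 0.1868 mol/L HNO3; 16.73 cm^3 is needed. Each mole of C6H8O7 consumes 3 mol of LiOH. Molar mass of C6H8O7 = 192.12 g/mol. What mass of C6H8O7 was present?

0.899 g

Total n(LiOH) added = 0.2884 x 0.05953 = 0.01717 mol.
n(HNO3) used = 0.1868 x 0.01673 = 0.003125 mol, which equals the excess n(LiOH).
So n(LiOH) consumed by the sample = 0.01717 - 0.003125 = 0.01404 mol.
n(C6H8O7) = 0.01404 / 3 = 0.004681 mol.
mass = 0.004681 mol x 192.12 g/mol = 0.899 g.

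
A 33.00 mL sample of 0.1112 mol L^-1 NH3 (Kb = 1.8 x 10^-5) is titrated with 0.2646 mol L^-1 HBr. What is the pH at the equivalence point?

5.18

n(NH3) = 0.1112 x 0.03300 = 0.003670 mol; V(HBr) at equivalence = 0.003670/0.2646 = 0.01387 L.
At equivalence the base is fully converted to NH4+; total volume = 0.04687 L, so [NH4+] = 0.003670/0.04687 = 0.07830 M.
Ka(NH4+) = Kw/Kb = 1.0e-14 / 1.8 x 10^-5 = 5.56e-10.
[H^+] = sqrt(Ka x [NH4+]) = sqrt(5.56e-10 x 0.07830) = 6.60e-6 M.
pH = -log(6.60e-6) = 5.18.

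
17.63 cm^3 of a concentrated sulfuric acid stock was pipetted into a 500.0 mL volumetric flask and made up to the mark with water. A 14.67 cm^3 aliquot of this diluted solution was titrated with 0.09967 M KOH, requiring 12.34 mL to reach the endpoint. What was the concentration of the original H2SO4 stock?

n(KOH) = 0.09967 x 0.01234 = 0.001230 mol.
n(H2SO4) in the aliquot = 0.001230 x 1/2 = 0.0006150 mol.
[diluted H2SO4] = 0.0006150 / 0.01467 = 0.04192 M.
Dilution factor = 500.0/17.63 = 28.36, so [stock] = 0.04192 x 28.36 = 1.19 M.

1.19 M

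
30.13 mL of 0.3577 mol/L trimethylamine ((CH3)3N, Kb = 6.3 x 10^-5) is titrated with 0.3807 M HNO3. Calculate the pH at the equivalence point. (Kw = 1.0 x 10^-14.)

n((CH3)3N) = 0.3577 x 0.03013 = 0.01078 mol; V(HNO3) at equivalence = 0.01078/0.3807 = 0.02831 L.
At equivalence the base is fully converted to (CH3)3NH+; total volume = 0.05844 L, so [(CH3)3NH+] = 0.01078/0.05844 = 0.1844 M.
Ka((CH3)3NH+) = Kw/Kb = 1.0e-14 / 6.3 x 10^-5 = 1.59e-10.
[H^+] = sqrt(Ka x [(CH3)3NH+]) = sqrt(1.59e-10 x 0.1844) = 5.41e-6 M.
pH = -log(5.41e-6) = 5.27.

5.27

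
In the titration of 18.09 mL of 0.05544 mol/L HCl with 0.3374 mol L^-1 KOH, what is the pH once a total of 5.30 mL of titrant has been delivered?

12.53

n(acid) = 0.05544 x 0.01809 = 0.001003 mol; n(KOH) added = 0.3374 x 0.005300 = 0.001788 mol.
Base is in excess by 0.001788 - 0.001003 = 0.0007853 mol in a total volume of 0.02339 L.
[OH^-] = 0.0007853/0.02339 = 0.03357 M, so pOH = 1.47 and pH = 14.00 - 1.47 = 12.53.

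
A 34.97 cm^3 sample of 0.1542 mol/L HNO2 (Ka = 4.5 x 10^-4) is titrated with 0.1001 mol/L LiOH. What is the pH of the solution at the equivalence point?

8.06

n(HNO2) = 0.1542 x 0.03497 = 0.005392 mol; V(LiOH) at equivalence = 0.005392/0.1001 = 0.05387 L.
At equivalence all the acid is converted to NO2-; total volume = 0.03497 + 0.05387 = 0.08884 L, so [NO2-] = 0.005392/0.08884 = 0.06070 M.
Kb = Kw/Ka = 1.0e-14 / 4.5 x 10^-4 = 2.22e-11.
[OH^-] = sqrt(Kb x [NO2-]) = sqrt(2.22e-11 x 0.06070) = 1.16e-6 M.
pOH = 5.94, so pH = 14.00 - 5.94 = 8.06.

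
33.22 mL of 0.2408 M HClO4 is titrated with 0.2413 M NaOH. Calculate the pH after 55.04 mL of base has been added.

n(acid) = 0.2408 x 0.03322 = 0.007999 mol; n(NaOH) added = 0.2413 x 0.05504 = 0.01328 mol.
Base is in excess by 0.01328 - 0.007999 = 0.005282 mol in a total volume of 0.08826 L.
[OH^-] = 0.005282/0.08826 = 0.05984 M, so pOH = 1.22 and pH = 14.00 - 1.22 = 12.78.

12.78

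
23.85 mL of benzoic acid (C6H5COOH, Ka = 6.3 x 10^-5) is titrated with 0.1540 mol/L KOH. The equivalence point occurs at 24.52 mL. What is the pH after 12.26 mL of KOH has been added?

12.26 mL is exactly half the equivalence volume (24.52/2), i.e. the half-equivalence point.
There, n(HA) = n(A^-), so pH = pKa = -log(6.3 x 10^-5) = 4.20.

4.20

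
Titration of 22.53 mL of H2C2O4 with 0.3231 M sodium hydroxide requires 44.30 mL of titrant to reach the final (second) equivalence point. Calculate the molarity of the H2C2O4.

n(NaOH) = 0.3231 x 0.04430 = 0.01431 mol.
At the final (second) equivalence point, 2 mol OH^- react per mol H2C2O4, so n(H2C2O4) = 0.01431 / 2 = 0.007157 mol.
[H2C2O4] = 0.007157 / 0.02253 L = 0.318 M.

0.318 M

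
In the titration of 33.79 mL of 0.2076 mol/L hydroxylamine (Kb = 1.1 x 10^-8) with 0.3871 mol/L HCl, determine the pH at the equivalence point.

n(NH2OH) = 0.2076 x 0.03379 = 0.007015 mol; V(HCl) at equivalence = 0.007015/0.3871 = 0.01812 L.
At equivalence the base is fully converted to NH3OH+; total volume = 0.05191 L, so [NH3OH+] = 0.007015/0.05191 = 0.1351 M.
Ka(NH3OH+) = Kw/Kb = 1.0e-14 / 1.1 x 10^-8 = 9.09e-7.
[H^+] = sqrt(Ka x [NH3OH+]) = sqrt(9.09e-7 x 0.1351) = 0.000350 M.
pH = -log(0.000350) = 3.46.

3.46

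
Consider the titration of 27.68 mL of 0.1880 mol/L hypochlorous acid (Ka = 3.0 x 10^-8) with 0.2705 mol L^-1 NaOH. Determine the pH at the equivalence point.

n(HClO) = 0.1880 x 0.02768 = 0.005204 mol; V(NaOH) at equivalence = 0.005204/0.2705 = 0.01924 L.
At equivalence all the acid is converted to ClO-; total volume = 0.02768 + 0.01924 = 0.04692 L, so [ClO-] = 0.005204/0.04692 = 0.1109 M.
Kb = Kw/Ka = 1.0e-14 / 3.0 x 10^-8 = 3.33e-7.
[OH^-] = sqrt(Kb x [ClO-]) = sqrt(3.33e-7 x 0.1109) = 0.000192 M.
pOH = 3.72, so pH = 14.00 - 3.72 = 10.28.

10.28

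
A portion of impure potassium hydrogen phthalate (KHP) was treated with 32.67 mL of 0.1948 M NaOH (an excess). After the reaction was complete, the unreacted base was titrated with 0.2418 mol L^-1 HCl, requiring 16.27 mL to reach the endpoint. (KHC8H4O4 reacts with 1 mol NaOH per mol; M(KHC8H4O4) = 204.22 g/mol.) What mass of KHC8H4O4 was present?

Total n(NaOH) added = 0.1948 x 0.03267 = 0.006364 mol.
n(HCl) used = 0.2418 x 0.01627 = 0.003934 mol, which equals the excess n(NaOH).
So n(NaOH) consumed by the sample = 0.006364 - 0.003934 = 0.002430 mol.
n(KHC8H4O4) = 0.002430 / 1 = 0.002430 mol.
mass = 0.002430 mol x 204.22 g/mol = 0.496 g.

0.496 g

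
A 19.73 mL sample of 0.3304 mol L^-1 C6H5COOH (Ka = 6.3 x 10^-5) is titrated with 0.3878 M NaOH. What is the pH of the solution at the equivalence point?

n(C6H5COOH) = 0.3304 x 0.01973 = 0.006519 mol; V(NaOH) at equivalence = 0.006519/0.3878 = 0.01681 L.
At equivalence all the acid is converted to C6H5COO-; total volume = 0.01973 + 0.01681 = 0.03654 L, so [C6H5COO-] = 0.006519/0.03654 = 0.1784 M.
Kb = Kw/Ka = 1.0e-14 / 6.3 x 10^-5 = 1.59e-10.
[OH^-] = sqrt(Kb x [C6H5COO-]) = sqrt(1.59e-10 x 0.1784) = 5.32e-6 M.
pOH = 5.27, so pH = 14.00 - 5.27 = 8.73.

8.73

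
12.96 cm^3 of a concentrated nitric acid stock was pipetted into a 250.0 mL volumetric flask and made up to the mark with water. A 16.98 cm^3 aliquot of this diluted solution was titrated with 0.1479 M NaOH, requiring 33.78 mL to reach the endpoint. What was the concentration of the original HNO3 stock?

n(NaOH) = 0.1479 x 0.03378 = 0.004996 mol.
n(HNO3) in the aliquot = 0.004996 mol.
[diluted HNO3] = 0.004996 / 0.01698 = 0.2942 M.
Dilution factor = 250.0/12.96 = 19.29, so [stock] = 0.2942 x 19.29 = 5.68 M.

5.68 M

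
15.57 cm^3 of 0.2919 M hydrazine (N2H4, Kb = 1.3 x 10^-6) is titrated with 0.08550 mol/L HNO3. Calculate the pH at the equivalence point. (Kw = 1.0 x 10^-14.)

4.65

n(N2H4) = 0.2919 x 0.01557 = 0.004545 mol; V(HNO3) at equivalence = 0.004545/0.08550 = 0.05316 L.
At equivalence the base is fully converted to N2H5+; total volume = 0.06873 L, so [N2H5+] = 0.004545/0.06873 = 0.06613 M.
Ka(N2H5+) = Kw/Kb = 1.0e-14 / 1.3 x 10^-6 = 7.69e-9.
[H^+] = sqrt(Ka x [N2H5+]) = sqrt(7.69e-9 x 0.06613) = 2.26e-5 M.
pH = -log(2.26e-5) = 4.65.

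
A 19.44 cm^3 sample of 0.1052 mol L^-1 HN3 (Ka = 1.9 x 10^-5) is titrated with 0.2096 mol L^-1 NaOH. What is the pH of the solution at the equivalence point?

n(HN3) = 0.1052 x 0.01944 = 0.002045 mol; V(NaOH) at equivalence = 0.002045/0.2096 = 0.009757 L.
At equivalence all the acid is converted to N3-; total volume = 0.01944 + 0.009757 = 0.02920 L, so [N3-] = 0.002045/0.02920 = 0.07004 M.
Kb = Kw/Ka = 1.0e-14 / 1.9 x 10^-5 = 5.26e-10.
[OH^-] = sqrt(Kb x [N3-]) = sqrt(5.26e-10 x 0.07004) = 6.07e-6 M.
pOH = 5.22, so pH = 14.00 - 5.22 = 8.78.

8.78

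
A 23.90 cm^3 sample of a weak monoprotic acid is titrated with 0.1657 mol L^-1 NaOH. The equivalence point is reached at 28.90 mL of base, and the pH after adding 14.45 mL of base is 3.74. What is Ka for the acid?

14.45 mL is half of the equivalence volume, so this is the half-equivalence point where [HA] = [A^-].
At half-equivalence pH = pKa, so pKa = 3.74.
Ka = 10^(-3.74) = 1.8 x 10^-4.

1.8 x 10^-4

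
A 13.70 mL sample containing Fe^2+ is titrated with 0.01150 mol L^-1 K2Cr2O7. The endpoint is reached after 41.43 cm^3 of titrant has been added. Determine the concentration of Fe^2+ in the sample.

0.209 M

n(K2Cr2O7) = 0.01150 x 0.04143 = 0.0004764 mol.
From the balanced equation, 1 mol K2Cr2O7 reacts with 6 mol Fe^2+, so n(Fe^2+) = 0.0004764 x 6/1 = 0.002859 mol.
[Fe^2+] = 0.002859 / 0.01370 L = 0.209 M.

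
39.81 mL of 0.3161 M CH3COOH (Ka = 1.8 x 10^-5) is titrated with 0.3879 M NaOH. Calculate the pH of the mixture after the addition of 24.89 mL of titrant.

Initial n(CH3COOH) = 0.3161 x 0.03981 = 0.01258 mol.
n(NaOH) added = 0.3879 x 0.02489 = 0.009655 mol, converting that many moles of CH3COOH to CH3COO-.
Remaining n(CH3COOH) = 0.002929 mol; n(CH3COO-) = 0.009655 mol.
By Henderson-Hasselbalch, pH = pKa + log([A^-]/[HA]) = 4.74 + log(0.009655/0.002929) = 4.74 + (+0.52) = 5.26.

5.26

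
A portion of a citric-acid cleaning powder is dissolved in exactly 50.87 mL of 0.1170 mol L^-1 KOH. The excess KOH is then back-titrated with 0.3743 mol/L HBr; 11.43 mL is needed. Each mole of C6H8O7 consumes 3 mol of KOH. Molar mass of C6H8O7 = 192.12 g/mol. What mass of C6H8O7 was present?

0.107 g

Total n(KOH) added = 0.1170 x 0.05087 = 0.005952 mol.
n(HBr) used = 0.3743 x 0.01143 = 0.004278 mol, which equals the excess n(KOH).
So n(KOH) consumed by the sample = 0.005952 - 0.004278 = 0.001674 mol.
n(C6H8O7) = 0.001674 / 3 = 0.0005578 mol.
mass = 0.0005578 mol x 192.12 g/mol = 0.107 g.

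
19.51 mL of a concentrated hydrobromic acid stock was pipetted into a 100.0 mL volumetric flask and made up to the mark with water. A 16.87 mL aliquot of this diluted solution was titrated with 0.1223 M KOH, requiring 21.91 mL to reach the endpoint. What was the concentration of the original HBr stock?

0.814 M

n(KOH) = 0.1223 x 0.02191 = 0.002680 mol.
n(HBr) in the aliquot = 0.002680 mol.
[diluted HBr] = 0.002680 / 0.01687 = 0.1588 M.
Dilution factor = 100.0/19.51 = 5.126, so [stock] = 0.1588 x 5.126 = 0.814 M.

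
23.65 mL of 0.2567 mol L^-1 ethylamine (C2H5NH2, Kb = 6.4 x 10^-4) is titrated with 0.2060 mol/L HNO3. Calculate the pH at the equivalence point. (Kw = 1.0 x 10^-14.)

5.87

n(C2H5NH2) = 0.2567 x 0.02365 = 0.006071 mol; V(HNO3) at equivalence = 0.006071/0.2060 = 0.02947 L.
At equivalence the base is fully converted to C2H5NH3+; total volume = 0.05312 L, so [C2H5NH3+] = 0.006071/0.05312 = 0.1143 M.
Ka(C2H5NH3+) = Kw/Kb = 1.0e-14 / 6.4 x 10^-4 = 1.56e-11.
[H^+] = sqrt(Ka x [C2H5NH3+]) = sqrt(1.56e-11 x 0.1143) = 1.34e-6 M.
pH = -log(1.34e-6) = 5.87.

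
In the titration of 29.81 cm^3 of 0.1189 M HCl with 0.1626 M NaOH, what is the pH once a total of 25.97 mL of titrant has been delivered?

n(acid) = 0.1189 x 0.02981 = 0.003544 mol; n(NaOH) added = 0.1626 x 0.02597 = 0.004223 mol.
Base is in excess by 0.004223 - 0.003544 = 0.0006783 mol in a total volume of 0.05578 L.
[OH^-] = 0.0006783/0.05578 = 0.01216 M, so pOH = 1.92 and pH = 14.00 - 1.92 = 12.08.

12.08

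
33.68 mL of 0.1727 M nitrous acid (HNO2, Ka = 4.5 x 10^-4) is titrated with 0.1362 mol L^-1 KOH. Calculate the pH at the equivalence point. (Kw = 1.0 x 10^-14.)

8.11

n(HNO2) = 0.1727 x 0.03368 = 0.005817 mol; V(KOH) at equivalence = 0.005817/0.1362 = 0.04271 L.
At equivalence all the acid is converted to NO2-; total volume = 0.03368 + 0.04271 = 0.07639 L, so [NO2-] = 0.005817/0.07639 = 0.07615 M.
Kb = Kw/Ka = 1.0e-14 / 4.5 x 10^-4 = 2.22e-11.
[OH^-] = sqrt(Kb x [NO2-]) = sqrt(2.22e-11 x 0.07615) = 1.30e-6 M.
pOH = 5.89, so pH = 14.00 - 5.89 = 8.11.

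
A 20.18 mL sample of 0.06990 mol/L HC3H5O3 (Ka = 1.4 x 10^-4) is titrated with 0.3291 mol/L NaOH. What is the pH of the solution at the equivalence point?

8.31

n(HC3H5O3) = 0.06990 x 0.02018 = 0.001411 mol; V(NaOH) at equivalence = 0.001411/0.3291 = 0.004286 L.
At equivalence all the acid is converted to C3H5O3-; total volume = 0.02018 + 0.004286 = 0.02447 L, so [C3H5O3-] = 0.001411/0.02447 = 0.05765 M.
Kb = Kw/Ka = 1.0e-14 / 1.4 x 10^-4 = 7.14e-11.
[OH^-] = sqrt(Kb x [C3H5O3-]) = sqrt(7.14e-11 x 0.05765) = 2.03e-6 M.
pOH = 5.69, so pH = 14.00 - 5.69 = 8.31.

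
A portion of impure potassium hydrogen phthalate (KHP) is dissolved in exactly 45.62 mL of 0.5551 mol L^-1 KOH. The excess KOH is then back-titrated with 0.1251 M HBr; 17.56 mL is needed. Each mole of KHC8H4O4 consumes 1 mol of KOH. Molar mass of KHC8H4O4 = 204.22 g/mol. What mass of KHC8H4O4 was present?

Total n(KOH) added = 0.5551 x 0.04562 = 0.02532 mol.
n(HBr) used = 0.1251 x 0.01756 = 0.002197 mol, which equals the excess n(KOH).
So n(KOH) consumed by the sample = 0.02532 - 0.002197 = 0.02313 mol.
n(KHC8H4O4) = 0.02313 / 1 = 0.02313 mol.
mass = 0.02313 mol x 204.22 g/mol = 4.72 g.

4.72 g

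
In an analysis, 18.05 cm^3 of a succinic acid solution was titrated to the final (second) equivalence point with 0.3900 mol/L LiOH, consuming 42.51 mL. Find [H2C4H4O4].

n(LiOH) = 0.3900 x 0.04251 = 0.01658 mol.
At the final (second) equivalence point, 2 mol OH^- react per mol H2C4H4O4, so n(H2C4H4O4) = 0.01658 / 2 = 0.008289 mol.
[H2C4H4O4] = 0.008289 / 0.01805 L = 0.459 M.

0.459 M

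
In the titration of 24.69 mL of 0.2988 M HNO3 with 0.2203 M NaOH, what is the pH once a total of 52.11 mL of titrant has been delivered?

12.73

n(acid) = 0.2988 x 0.02469 = 0.007377 mol; n(NaOH) added = 0.2203 x 0.05211 = 0.01148 mol.
Base is in excess by 0.01148 - 0.007377 = 0.004102 mol in a total volume of 0.07680 L.
[OH^-] = 0.004102/0.07680 = 0.05342 M, so pOH = 1.27 and pH = 14.00 - 1.27 = 12.73.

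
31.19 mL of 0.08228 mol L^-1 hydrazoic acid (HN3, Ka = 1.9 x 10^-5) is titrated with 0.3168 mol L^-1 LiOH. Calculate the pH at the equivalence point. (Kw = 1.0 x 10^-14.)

n(HN3) = 0.08228 x 0.03119 = 0.002566 mol; V(LiOH) at equivalence = 0.002566/0.3168 = 0.008101 L.
At equivalence all the acid is converted to N3-; total volume = 0.03119 + 0.008101 = 0.03929 L, so [N3-] = 0.002566/0.03929 = 0.06532 M.
Kb = Kw/Ka = 1.0e-14 / 1.9 x 10^-5 = 5.26e-10.
[OH^-] = sqrt(Kb x [N3-]) = sqrt(5.26e-10 x 0.06532) = 5.86e-6 M.
pOH = 5.23, so pH = 14.00 - 5.23 = 8.77.

8.77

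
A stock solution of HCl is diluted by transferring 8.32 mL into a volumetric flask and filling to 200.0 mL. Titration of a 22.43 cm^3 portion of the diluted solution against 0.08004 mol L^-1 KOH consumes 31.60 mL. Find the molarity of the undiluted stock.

n(KOH) = 0.08004 x 0.03160 = 0.002529 mol.
n(HCl) in the aliquot = 0.002529 mol.
[diluted HCl] = 0.002529 / 0.02243 = 0.1128 M.
Dilution factor = 200.0/8.320 = 24.04, so [stock] = 0.1128 x 24.04 = 2.71 M.

2.71 M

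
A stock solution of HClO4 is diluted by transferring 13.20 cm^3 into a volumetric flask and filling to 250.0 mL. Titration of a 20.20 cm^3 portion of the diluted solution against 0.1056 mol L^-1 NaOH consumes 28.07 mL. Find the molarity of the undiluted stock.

2.78 M

n(NaOH) = 0.1056 x 0.02807 = 0.002964 mol.
n(HClO4) in the aliquot = 0.002964 mol.
[diluted HClO4] = 0.002964 / 0.02020 = 0.1467 M.
Dilution factor = 250.0/13.20 = 18.94, so [stock] = 0.1467 x 18.94 = 2.78 M.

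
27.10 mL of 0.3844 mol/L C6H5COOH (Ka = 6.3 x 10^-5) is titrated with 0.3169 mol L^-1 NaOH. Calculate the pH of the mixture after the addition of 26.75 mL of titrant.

Initial n(C6H5COOH) = 0.3844 x 0.02710 = 0.01042 mol.
n(NaOH) added = 0.3169 x 0.02675 = 0.008477 mol, converting that many moles of C6H5COOH to C6H5COO-.
Remaining n(C6H5COOH) = 0.001940 mol; n(C6H5COO-) = 0.008477 mol.
By Henderson-Hasselbalch, pH = pKa + log([A^-]/[HA]) = 4.20 + log(0.008477/0.001940) = 4.20 + (+0.64) = 4.84.

4.84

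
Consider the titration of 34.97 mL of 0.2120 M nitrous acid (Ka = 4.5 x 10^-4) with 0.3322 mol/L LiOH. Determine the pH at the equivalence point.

8.23

n(HNO2) = 0.2120 x 0.03497 = 0.007414 mol; V(LiOH) at equivalence = 0.007414/0.3322 = 0.02232 L.
At equivalence all the acid is converted to NO2-; total volume = 0.03497 + 0.02232 = 0.05729 L, so [NO2-] = 0.007414/0.05729 = 0.1294 M.
Kb = Kw/Ka = 1.0e-14 / 4.5 x 10^-4 = 2.22e-11.
[OH^-] = sqrt(Kb x [NO2-]) = sqrt(2.22e-11 x 0.1294) = 1.70e-6 M.
pOH = 5.77, so pH = 14.00 - 5.77 = 8.23.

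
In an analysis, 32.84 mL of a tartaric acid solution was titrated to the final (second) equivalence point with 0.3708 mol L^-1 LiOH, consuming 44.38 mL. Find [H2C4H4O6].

0.251 M

n(LiOH) = 0.3708 x 0.04438 = 0.01646 mol.
At the final (second) equivalence point, 2 mol OH^- react per mol H2C4H4O6, so n(H2C4H4O6) = 0.01646 / 2 = 0.008228 mol.
[H2C4H4O6] = 0.008228 / 0.03284 L = 0.251 M.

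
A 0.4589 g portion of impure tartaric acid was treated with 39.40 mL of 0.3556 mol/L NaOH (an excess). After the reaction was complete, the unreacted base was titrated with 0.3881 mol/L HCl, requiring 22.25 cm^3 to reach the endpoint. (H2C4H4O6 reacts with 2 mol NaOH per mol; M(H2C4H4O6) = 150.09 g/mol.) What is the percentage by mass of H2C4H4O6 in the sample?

Total n(NaOH) added = 0.3556 x 0.03940 = 0.01401 mol.
n(HCl) used = 0.3881 x 0.02225 = 0.008635 mol, which equals the excess n(NaOH).
So n(NaOH) consumed by the sample = 0.01401 - 0.008635 = 0.005375 mol.
n(H2C4H4O6) = 0.005375 / 2 = 0.002688 mol.
mass H2C4H4O6 = 0.002688 x 150.09 = 0.4034 g, so %H2C4H4O6 = 0.4034/0.4589 x 100 = 87.9%.

87.9%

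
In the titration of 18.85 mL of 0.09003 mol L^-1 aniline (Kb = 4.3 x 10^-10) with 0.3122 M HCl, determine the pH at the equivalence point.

2.89

n(C6H5NH2) = 0.09003 x 0.01885 = 0.001697 mol; V(HCl) at equivalence = 0.001697/0.3122 = 0.005436 L.
At equivalence the base is fully converted to C6H5NH3+; total volume = 0.02429 L, so [C6H5NH3+] = 0.001697/0.02429 = 0.06988 M.
Ka(C6H5NH3+) = Kw/Kb = 1.0e-14 / 4.3 x 10^-10 = 2.33e-5.
[H^+] = sqrt(Ka x [C6H5NH3+]) = sqrt(2.33e-5 x 0.06988) = 0.00127 M.
pH = -log(0.00127) = 2.89.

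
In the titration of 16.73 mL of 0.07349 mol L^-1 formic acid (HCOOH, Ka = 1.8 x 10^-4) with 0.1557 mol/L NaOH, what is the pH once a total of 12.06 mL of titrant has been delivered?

n(acid) = 0.07349 x 0.01673 = 0.001229 mol; n(NaOH) added = 0.1557 x 0.01206 = 0.001878 mol.
Base is in excess by 0.001878 - 0.001229 = 0.0006483 mol in a total volume of 0.02879 L.
[OH^-] = 0.0006483/0.02879 = 0.02252 M, so pOH = 1.65 and pH = 14.00 - 1.65 = 12.35.

12.35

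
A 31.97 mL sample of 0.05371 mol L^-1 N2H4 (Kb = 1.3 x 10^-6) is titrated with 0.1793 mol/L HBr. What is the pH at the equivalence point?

n(N2H4) = 0.05371 x 0.03197 = 0.001717 mol; V(HBr) at equivalence = 0.001717/0.1793 = 0.009577 L.
At equivalence the base is fully converted to N2H5+; total volume = 0.04155 L, so [N2H5+] = 0.001717/0.04155 = 0.04133 M.
Ka(N2H5+) = Kw/Kb = 1.0e-14 / 1.3 x 10^-6 = 7.69e-9.
[H^+] = sqrt(Ka x [N2H5+]) = sqrt(7.69e-9 x 0.04133) = 1.78e-5 M.
pH = -log(1.78e-5) = 4.75.

4.75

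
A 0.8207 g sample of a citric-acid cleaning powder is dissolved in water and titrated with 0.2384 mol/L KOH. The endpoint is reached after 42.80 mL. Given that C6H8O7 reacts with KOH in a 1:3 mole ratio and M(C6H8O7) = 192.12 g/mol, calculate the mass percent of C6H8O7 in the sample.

79.6%

n(KOH) = 0.2384 x 0.04280 = 0.01020 mol.
n(C6H8O7) = 0.01020 / 3 = 0.003401 mol.
mass of C6H8O7 = 0.003401 x 192.12 = 0.6534 g.
% purity = 0.6534 / 0.8207 x 100 = 79.6%.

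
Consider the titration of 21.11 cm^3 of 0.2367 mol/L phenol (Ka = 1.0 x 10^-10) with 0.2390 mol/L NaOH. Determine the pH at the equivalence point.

n(C6H5OH) = 0.2367 x 0.02111 = 0.004997 mol; V(NaOH) at equivalence = 0.004997/0.2390 = 0.02091 L.
At equivalence all the acid is converted to C6H5O-; total volume = 0.02111 + 0.02091 = 0.04202 L, so [C6H5O-] = 0.004997/0.04202 = 0.1189 M.
Kb = Kw/Ka = 1.0e-14 / 1.0 x 10^-10 = 0.000100.
[OH^-] = sqrt(Kb x [C6H5O-]) = sqrt(0.000100 x 0.1189) = 0.00345 M.
pOH = 2.46, so pH = 14.00 - 2.46 = 11.54.

11.54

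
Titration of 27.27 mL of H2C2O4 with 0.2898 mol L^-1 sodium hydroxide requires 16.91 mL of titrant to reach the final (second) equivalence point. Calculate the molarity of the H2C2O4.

0.0899 M

n(NaOH) = 0.2898 x 0.01691 = 0.004901 mol.
At the final (second) equivalence point, 2 mol OH^- react per mol H2C2O4, so n(H2C2O4) = 0.004901 / 2 = 0.002450 mol.
[H2C2O4] = 0.002450 / 0.02727 L = 0.0899 M.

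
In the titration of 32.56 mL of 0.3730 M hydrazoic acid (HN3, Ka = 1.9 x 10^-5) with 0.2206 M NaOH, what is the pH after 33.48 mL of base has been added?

Initial n(HN3) = 0.3730 x 0.03256 = 0.01214 mol.
n(NaOH) added = 0.2206 x 0.03348 = 0.007386 mol, converting that many moles of HN3 to N3-.
Remaining n(HN3) = 0.004759 mol; n(N3-) = 0.007386 mol.
By Henderson-Hasselbalch, pH = pKa + log([A^-]/[HA]) = 4.72 + log(0.007386/0.004759) = 4.72 + (+0.19) = 4.91.

4.91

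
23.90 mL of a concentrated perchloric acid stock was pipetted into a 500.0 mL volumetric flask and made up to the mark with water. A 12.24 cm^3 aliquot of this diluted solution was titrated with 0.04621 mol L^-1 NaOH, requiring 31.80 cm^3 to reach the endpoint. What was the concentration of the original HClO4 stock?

n(NaOH) = 0.04621 x 0.03180 = 0.001469 mol.
n(HClO4) in the aliquot = 0.001469 mol.
[diluted HClO4] = 0.001469 / 0.01224 = 0.1201 M.
Dilution factor = 500.0/23.90 = 20.92, so [stock] = 0.1201 x 20.92 = 2.51 M.

2.51 M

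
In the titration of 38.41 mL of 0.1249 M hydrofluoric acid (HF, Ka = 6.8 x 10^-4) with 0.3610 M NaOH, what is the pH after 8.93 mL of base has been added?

Initial n(HF) = 0.1249 x 0.03841 = 0.004797 mol.
n(NaOH) added = 0.3610 x 0.008930 = 0.003224 mol, converting that many moles of HF to F-.
Remaining n(HF) = 0.001574 mol; n(F-) = 0.003224 mol.
By Henderson-Hasselbalch, pH = pKa + log([A^-]/[HA]) = 3.17 + log(0.003224/0.001574) = 3.17 + (+0.31) = 3.48.

3.48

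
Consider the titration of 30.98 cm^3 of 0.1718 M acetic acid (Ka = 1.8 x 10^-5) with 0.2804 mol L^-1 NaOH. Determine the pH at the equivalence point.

n(CH3COOH) = 0.1718 x 0.03098 = 0.005322 mol; V(NaOH) at equivalence = 0.005322/0.2804 = 0.01898 L.
At equivalence all the acid is converted to CH3COO-; total volume = 0.03098 + 0.01898 = 0.04996 L, so [CH3COO-] = 0.005322/0.04996 = 0.1065 M.
Kb = Kw/Ka = 1.0e-14 / 1.8 x 10^-5 = 5.56e-10.
[OH^-] = sqrt(Kb x [CH3COO-]) = sqrt(5.56e-10 x 0.1065) = 7.69e-6 M.
pOH = 5.11, so pH = 14.00 - 5.11 = 8.89.

8.89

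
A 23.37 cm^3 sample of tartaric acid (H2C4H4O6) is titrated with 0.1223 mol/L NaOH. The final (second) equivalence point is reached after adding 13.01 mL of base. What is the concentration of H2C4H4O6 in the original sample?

0.0340 M

n(NaOH) = 0.1223 x 0.01301 = 0.001591 mol.
At the final (second) equivalence point, 2 mol OH^- react per mol H2C4H4O6, so n(H2C4H4O6) = 0.001591 / 2 = 0.0007956 mol.
[H2C4H4O6] = 0.0007956 / 0.02337 L = 0.0340 M.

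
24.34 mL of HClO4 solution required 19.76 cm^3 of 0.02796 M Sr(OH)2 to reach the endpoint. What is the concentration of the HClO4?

n(Sr(OH)2) delivered = 0.02796 x 0.01976 = 0.0005525 mol.
The reaction is 2 HClO4 + 1 Sr(OH)2, so n(HClO4) = 0.0005525 x 2/1 = 0.001105 mol.
[HClO4] = 0.001105 mol / 0.02434 L = 0.0454 M.

0.0454 M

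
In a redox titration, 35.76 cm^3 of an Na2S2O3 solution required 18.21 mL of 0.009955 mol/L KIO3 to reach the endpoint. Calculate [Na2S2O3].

0.0304 M

n(KIO3) = 0.009955 x 0.01821 = 0.0001813 mol.
From the balanced equation, 1 mol KIO3 reacts with 6 mol Na2S2O3, so n(Na2S2O3) = 0.0001813 x 6/1 = 0.001088 mol.
[Na2S2O3] = 0.001088 / 0.03576 L = 0.0304 M.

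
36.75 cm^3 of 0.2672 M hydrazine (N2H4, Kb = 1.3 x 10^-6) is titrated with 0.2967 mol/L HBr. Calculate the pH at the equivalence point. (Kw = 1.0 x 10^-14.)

4.48

n(N2H4) = 0.2672 x 0.03675 = 0.009820 mol; V(HBr) at equivalence = 0.009820/0.2967 = 0.03310 L.
At equivalence the base is fully converted to N2H5+; total volume = 0.06985 L, so [N2H5+] = 0.009820/0.06985 = 0.1406 M.
Ka(N2H5+) = Kw/Kb = 1.0e-14 / 1.3 x 10^-6 = 7.69e-9.
[H^+] = sqrt(Ka x [N2H5+]) = sqrt(7.69e-9 x 0.1406) = 3.29e-5 M.
pH = -log(3.29e-5) = 4.48.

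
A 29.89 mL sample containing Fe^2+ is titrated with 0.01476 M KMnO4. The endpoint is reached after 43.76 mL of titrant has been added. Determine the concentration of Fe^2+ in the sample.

n(KMnO4) = 0.01476 x 0.04376 = 0.0006459 mol.
From the balanced equation, 1 mol KMnO4 reacts with 5 mol Fe^2+, so n(Fe^2+) = 0.0006459 x 5/1 = 0.003229 mol.
[Fe^2+] = 0.003229 / 0.02989 L = 0.108 M.

0.108 M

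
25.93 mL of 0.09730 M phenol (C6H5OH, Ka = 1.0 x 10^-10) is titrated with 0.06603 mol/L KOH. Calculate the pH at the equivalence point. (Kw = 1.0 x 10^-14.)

n(C6H5OH) = 0.09730 x 0.02593 = 0.002523 mol; V(KOH) at equivalence = 0.002523/0.06603 = 0.03821 L.
At equivalence all the acid is converted to C6H5O-; total volume = 0.02593 + 0.03821 = 0.06414 L, so [C6H5O-] = 0.002523/0.06414 = 0.03934 M.
Kb = Kw/Ka = 1.0e-14 / 1.0 x 10^-10 = 0.000100.
[OH^-] = sqrt(Kb x [C6H5O-]) = sqrt(0.000100 x 0.03934) = 0.00198 M.
pOH = 2.70, so pH = 14.00 - 2.70 = 11.30.

11.30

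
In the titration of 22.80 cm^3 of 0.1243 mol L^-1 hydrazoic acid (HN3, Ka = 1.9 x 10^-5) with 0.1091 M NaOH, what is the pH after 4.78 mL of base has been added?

Initial n(HN3) = 0.1243 x 0.02280 = 0.002834 mol.
n(NaOH) added = 0.1091 x 0.004780 = 0.0005215 mol, converting that many moles of HN3 to N3-.
Remaining n(HN3) = 0.002313 mol; n(N3-) = 0.0005215 mol.
By Henderson-Hasselbalch, pH = pKa + log([A^-]/[HA]) = 4.72 + log(0.0005215/0.002313) = 4.72 + (-0.65) = 4.07.

4.07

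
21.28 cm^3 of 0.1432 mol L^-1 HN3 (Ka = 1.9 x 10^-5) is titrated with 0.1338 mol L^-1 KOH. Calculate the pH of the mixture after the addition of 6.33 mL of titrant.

4.31

Initial n(HN3) = 0.1432 x 0.02128 = 0.003047 mol.
n(KOH) added = 0.1338 x 0.006330 = 0.0008470 mol, converting that many moles of HN3 to N3-.
Remaining n(HN3) = 0.002200 mol; n(N3-) = 0.0008470 mol.
By Henderson-Hasselbalch, pH = pKa + log([A^-]/[HA]) = 4.72 + log(0.0008470/0.002200) = 4.72 + (-0.41) = 4.31.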